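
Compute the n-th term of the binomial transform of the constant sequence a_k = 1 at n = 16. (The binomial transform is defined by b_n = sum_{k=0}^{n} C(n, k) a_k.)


With a_k = 1 for all k, b_n = sum_{k=0}^{n} C(n, k) = 2^n by the binomial theorem.
For n = 16: 2^16 = 65536.

65536


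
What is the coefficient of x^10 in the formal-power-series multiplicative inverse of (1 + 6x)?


The inverse is 1/(1 + 6x). Apply the geometric identity 1/(1 - y) = sum_{k>=0} y^k with y = -6x:
1/(1 + 6x) = sum_{k>=0} (-6)^k x^k.
So the coefficient of x^10 is (-6)^10 = 60466176.

60466176


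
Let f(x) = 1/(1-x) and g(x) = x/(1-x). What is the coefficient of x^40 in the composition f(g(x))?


First simplify the composition: f(g(x)) = 1/(1 - x/(1-x)) = (1-x)/((1-x) - x) = (1-x)/(1-2x).
Now extract the coefficient. Write (1-x)/(1-2x) = 1/(1-2x) - x/(1-2x).
The coefficient of x^n in 1/(1-2x) is 2^n, and in x/(1-2x) is 2^(n-1) (for n >= 1).
So the coefficient of x^40 is 2^40 - 2^39 = 1099511627776 - 549755813888 = 549755813888.

549755813888


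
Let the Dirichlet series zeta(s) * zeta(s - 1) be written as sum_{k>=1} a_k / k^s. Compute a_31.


Convolution gives a_k = sum_{d | k} d * 1 = sum_{d | k} d = sigma(k), the sum of positive divisors of k.
For k = 31, the divisors are 1, 31, so
sigma(31) = 1 + 31 = 32.

32


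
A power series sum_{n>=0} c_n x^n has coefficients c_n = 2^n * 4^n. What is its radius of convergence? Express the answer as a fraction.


By the root test (Cauchy-Hadamard), the radius is R = 1 / limsup_n |c_n|^(1/n).
Here |c_n|^(1/n) = (2^n * 4^n)^(1/n) = 2 * 4 = 8 for all n.
So R = 1/8 = 1/8.

1/8


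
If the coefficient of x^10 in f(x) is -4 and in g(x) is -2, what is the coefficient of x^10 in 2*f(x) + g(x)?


Scalar multiplication scales coefficients: 2 * -4 = -8.
Then add the g coefficient: -8 + -2
= -10

-10


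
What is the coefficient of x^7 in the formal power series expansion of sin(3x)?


The Maclaurin series is sin(t) = sum_{k>=0} (-1)^k t^(2k+1) / (2k+1)!, so substituting t = 3x, only odd powers of x are nonzero, with coefficient of x^(2k+1) equal to (-1)^k 3^(2k+1) / (2k+1)!.
Write 7 = 2*3 + 1, giving the coefficient (-1)^3 * 3^7 / 7! = -2187/5040 = -243/560.

-243/560


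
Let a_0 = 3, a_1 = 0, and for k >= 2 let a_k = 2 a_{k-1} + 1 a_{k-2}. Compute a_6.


Iterating the recurrence forward:
a_0 = 3
a_1 = 0
a_2 = 2*0 + 1*3 = 3
a_3 = 2*3 + 1*0 = 6
a_4 = 2*6 + 1*3 = 15
a_5 = 2*15 + 1*6 = 36
a_6 = 2*36 + 1*15 = 87
So a_6 = 87.

87


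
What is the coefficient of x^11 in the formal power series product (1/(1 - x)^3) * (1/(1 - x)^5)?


Combine the factors: (1/(1 - x)^3) * (1/(1 - x)^5) = 1/(1 - x)^8.
Then use 1/(1 - x)^r = sum_{k>=0} C(k + r - 1, r - 1) x^k with r = 8 and k = 11:
C(18, 7) = 31824.

31824


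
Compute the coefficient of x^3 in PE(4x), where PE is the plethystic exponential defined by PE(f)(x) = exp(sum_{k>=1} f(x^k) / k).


With f(x) = 4x, the exponent is sum_{k>=1} 4 x^k / k = 4 * (-ln(1 - x)). Exponentiating:
PE(4x) = exp(-4 ln(1 - x)) = 1/(1 - x)^4.
By the negative binomial expansion, [x^n] 1/(1 - x)^4 = C(n + 3, 3).
For n = 3: C(6, 3) = 20.

20


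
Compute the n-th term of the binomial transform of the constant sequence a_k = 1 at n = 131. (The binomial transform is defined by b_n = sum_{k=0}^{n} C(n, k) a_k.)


With a_k = 1 for all k, b_n = sum_{k=0}^{n} C(n, k) = 2^n by the binomial theorem.
For n = 131: 2^131 = 2722258935367507707706996859454145691648.

2722258935367507707706996859454145691648


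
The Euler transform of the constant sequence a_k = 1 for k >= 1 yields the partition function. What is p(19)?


The Euler transform converts the sequence a_k = 1 into the number of integer partitions.
Using the recurrence or dynamic programming:
p(19) = 490

490


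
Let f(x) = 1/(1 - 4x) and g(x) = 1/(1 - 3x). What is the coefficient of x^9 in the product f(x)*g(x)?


The coefficient of x^n in f*g is the Cauchy product: sum_{k=0}^{n} a^k * b^(n-k).
With a=4, b=3, n=9:
sum_{k=0}^{9} 4^k * 3^(9-k)
= 989527

989527


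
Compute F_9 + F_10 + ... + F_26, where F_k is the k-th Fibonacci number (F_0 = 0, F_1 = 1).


Use the identity sum_{k=0}^{N} F_k = F_{N+2} - 1 (which follows from F_{k+2} - F_{k+1} = F_k). Then
sum_{k=9}^{26} F_k = (F_{28} - 1) - (F_{10} - 1) = F_{28} - F_{10}.
Computing: F_{28} = 317811, F_{10} = 55, so
Sum = 317811 - 55 = 317756.

317756


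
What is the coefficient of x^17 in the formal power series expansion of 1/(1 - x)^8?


The negative binomial / multiset identity is
1/(1 - x)^r = sum_{k>=0} C(k + r - 1, r - 1) x^k.
Here r = 8 and k = 17, so the coefficient is
C(17 + 7, 7) = C(24, 7)
= 346104

346104


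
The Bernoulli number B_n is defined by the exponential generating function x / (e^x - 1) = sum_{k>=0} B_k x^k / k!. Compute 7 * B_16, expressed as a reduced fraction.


Bernoulli numbers can also be computed recursively via B_0 = 1 and sum_{j=0}^{m} C(m+1, j) B_j = 0 for m >= 1. Odd-index Bernoulli numbers vanish for k >= 3.
Computing B_16 = -3617/510, so 7 * B_16 = 7 * -3617/510 = -25319/510.

-25319/510


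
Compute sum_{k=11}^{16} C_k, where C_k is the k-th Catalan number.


C_11 through C_16: 58786, 208012, 742900, 2674440, 9694845, 35357670
Sum = 58786 + 208012 + 742900 + 2674440 + 9694845 + 35357670
= 48736653

48736653


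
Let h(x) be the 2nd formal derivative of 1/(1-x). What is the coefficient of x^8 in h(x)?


Differentiating 2 times: d^2/dx^2 [1/(1-x)] = 2!/(1-x)^3.
The expansion 1/(1-x)^3 = sum_{k>=0} C(k+2, 2) x^k, so the coefficient of x^n in 2!/(1-x)^3 is 2! * C(n+2, 2).
For n = 8: 2 * C(10, 2) = 2 * 45 = 90

90


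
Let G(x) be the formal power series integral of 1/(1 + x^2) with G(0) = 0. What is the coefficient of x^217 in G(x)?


1/(1 + x^2) = sum_{j>=0} (-1)^j x^(2j). Integrating termwise with G(0) = 0:
G(x) = sum_{j>=0} (-1)^j x^(2j+1) / (2j+1) = arctan(x).
Only odd powers are nonzero. For x^217 write 217 = 2*108 + 1, giving
(-1)^108 / 217 = 1/217 = 1/217.

1/217


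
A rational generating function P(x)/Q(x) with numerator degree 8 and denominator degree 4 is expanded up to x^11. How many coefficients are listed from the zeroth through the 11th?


Expanding up to x^11 gives the coefficients for x^0, x^1, ..., x^11.
That is 11 + 1 = 12 coefficients in total.

12


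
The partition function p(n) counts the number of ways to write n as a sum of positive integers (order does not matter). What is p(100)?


Using the generating function prod_{k>=1} 1/(1-x^k), we compute p(100).
By dynamic programming over parts 1 through 100:
p(100) = 190569292

190569292


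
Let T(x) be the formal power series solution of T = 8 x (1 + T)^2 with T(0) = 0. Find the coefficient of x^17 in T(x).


Apply the Lagrange inversion formula: if T = 8 x * phi(T) with phi(t) = (1 + t)^2, then [x^n] T = 8^n * (1/n) [t^(n-1)] phi(t)^n = 8^n * (1/n) [t^(n-1)] (1 + t)^(2n) = 8^n * (1/n) C(2n, n-1).
Using the identity C(2n, n-1) = C(2n, n) * n / (n+1), the unscaled factor equals C(2n, n) / (n+1) = C_n, the n-th Catalan number.
For n = 17: C_17 = C(34, 17) / 18 = 2333606220/18 = 129644790.
With the 8^17 = 2251799813685248 factor, the coefficient is 2251799813685248 * 129644790 = 291934113967263103057920.

291934113967263103057920


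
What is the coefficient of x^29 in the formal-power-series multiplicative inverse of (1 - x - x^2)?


Let the inverse be f(x) = sum_{k>=0} a_k x^k. From f(x) * (1 - x - x^2) = 1 and matching coefficients:
 x^0: a_0 = 1.
 x^1: a_1 - a_0 = 0, so a_1 = 1.
 x^k (k >= 2): a_k - a_{k-1} - a_{k-2} = 0, i.e. a_k = a_{k-1} + a_{k-2}.
This is the Fibonacci-type recurrence shifted so that a_0 = a_1 = 1.
Iterating: a_0=1, a_1=1, a_2=2, a_3=3, a_4=5, a_5=8, a_6=13, a_7=21, a_8=34, a_9=55, ...
a_29 = 832040.

832040


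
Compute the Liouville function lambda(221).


The Liouville function is lambda(k) = (-1)^Omega(k), where Omega(k) counts the prime factors of k with multiplicity.
Factoring: 221 = 13 * 17, so Omega(221) = 2.
lambda(221) = (-1)^2 = 1.

1


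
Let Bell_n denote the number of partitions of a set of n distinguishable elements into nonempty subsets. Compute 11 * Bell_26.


Bell_26 can be computed from the Bell triangle or from Dobinski's identity Bell_n = (1/e) * sum_{k>=0} k^n / k!.
Computing Bell_26 = 49631246523618756274.
Then 11 * 49631246523618756274 = 545943711759806319014.

545943711759806319014


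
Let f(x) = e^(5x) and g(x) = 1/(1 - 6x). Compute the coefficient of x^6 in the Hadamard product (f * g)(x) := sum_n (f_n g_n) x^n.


Expanding: f_k = 5^k/k! (from e^(5x)) and g_k = 6^k (from 1/(1 - 6x)). So the Hadamard coefficient (f * g)_k = 5^k 6^k / k! = (30)^k / k!.
For k = 6: 30^6/6! = 729000000/720 = 1012500.

1012500


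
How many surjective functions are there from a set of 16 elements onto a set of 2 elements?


By inclusion-exclusion on which target elements are missed, the number of surjections from an n-set onto a k-set is
surj(n, k) = sum_{j=0}^{k} (-1)^j C(k, j) (k - j)^n.
Equivalently surj(n, k) = k! * S(n, k), where S(n, k) is the Stirling number of the second kind.
For n = 16, k = 2:
S(16, 2) = 32767, so
surj = 2! * 32767 = 2 * 32767 = 65534.

65534


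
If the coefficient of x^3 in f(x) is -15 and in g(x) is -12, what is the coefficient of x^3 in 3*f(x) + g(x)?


Scalar multiplication scales coefficients: 3 * -15 = -45.
Then add the g coefficient: -45 + -12
= -57

-57


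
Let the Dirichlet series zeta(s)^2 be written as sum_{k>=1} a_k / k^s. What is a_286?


The Dirichlet convolution of the constant function 1 with itself gives (1 * 1)(k) = sum_{d | k} 1 = d(k), the number of positive divisors of k.
Since zeta(s) = sum_{k>=1} 1/k^s, we have zeta(s)^2 = sum_{k>=1} d(k)/k^s, so a_k = d(k).
For k = 286: the divisors are 1, 2, 11, 13, 22, 26, 143, 286.
Count = 8.

8


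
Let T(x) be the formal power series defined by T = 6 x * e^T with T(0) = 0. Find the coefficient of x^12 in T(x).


Apply the Lagrange inversion formula: if T = 6 x * phi(T) with phi(t) = e^t, then
[x^n] T = 6^n * (1/n) [t^(n-1)] phi(t)^n = 6^n * (1/n) [t^(n-1)] e^(n t) = 6^n * (1/n) * n^(n-1) / (n-1)! = 6^n * n^(n-1) / n!.
When c = 1 this is the Cayley count of rooted labeled trees on n vertices, divided by n!.
For n = 12: 6^12 * 12^11 / 12! = 2176782336 * 743008370688/479001600 = 6499837226778624/1925.

6499837226778624/1925


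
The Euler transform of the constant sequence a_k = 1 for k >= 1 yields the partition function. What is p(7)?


The Euler transform converts the sequence a_k = 1 into the number of integer partitions.
Using the recurrence or dynamic programming:
p(7) = 15

15


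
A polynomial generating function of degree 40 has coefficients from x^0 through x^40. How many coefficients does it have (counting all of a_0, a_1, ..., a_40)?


A polynomial of degree 40 takes the form a_0 + a_1 x + ... + a_40 x^40.
The number of coefficients is 40 + 1 = 41.

41


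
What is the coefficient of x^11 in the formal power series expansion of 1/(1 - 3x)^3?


The general identity 1/(1 - c x)^r = sum_{k>=0} c^k C(k + r - 1, r - 1) x^k follows by substituting y = c x into 1/(1 - y)^r = sum_{k>=0} C(k + r - 1, r - 1) y^k.
For c = 3, r = 3, k = 11:
3^11 * C(13, 2) = 177147 * 78 = 13817466.

13817466


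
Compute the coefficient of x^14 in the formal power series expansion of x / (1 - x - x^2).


Let f(x) = sum_{k>=0} a_k x^k. Multiplying f(x) * (1 - x - x^2) = x and matching coefficients gives a_0 = 0, a_1 = 1, and a_k = a_{k-1} + a_{k-2} for k >= 2. These are the Fibonacci numbers F_k.
Iterating from F_0 = 0, F_1 = 1:
F_0=0, F_1=1, F_2=1, F_3=2, F_4=3, F_5=5, F_6=8, F_7=13, F_8=21, F_9=34, ...
F_14 = 377.

377


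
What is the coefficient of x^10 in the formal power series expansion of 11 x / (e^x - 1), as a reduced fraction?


The exponential generating function for Bernoulli numbers is
x / (e^x - 1) = sum_{k>=0} B_k x^k / k!.
So the coefficient of x^10 in 11 x / (e^x - 1) is 11 B_10 / 10!.
Computing: B_10 = 5/66, 10! = 3628800, giving
11 * 5/66 / 3628800 = 1/4354560.

1/4354560


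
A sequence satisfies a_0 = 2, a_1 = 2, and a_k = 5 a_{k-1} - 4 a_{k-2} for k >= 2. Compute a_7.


The characteristic equation is t^2 - 5 t + 4 = 0, with roots r_1 = 4 and r_2 = 1 (so c_1 = r_1 + r_2, c_2 = -r_1 r_2 as required).
One can use the closed form a_n = A r_1^n + B r_2^n, but direct iteration is more reliable:
a_0 = 2, a_1 = 2, a_2 = 2, a_3 = 2, a_4 = 2, a_5 = 2, a_6 = 2, a_7 = 2.
So a_7 = 2.

2


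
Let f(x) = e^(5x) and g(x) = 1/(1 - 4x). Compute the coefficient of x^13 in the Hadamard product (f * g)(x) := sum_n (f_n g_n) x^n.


Expanding: f_k = 5^k/k! (from e^(5x)) and g_k = 4^k (from 1/(1 - 4x)). So the Hadamard coefficient (f * g)_k = 5^k 4^k / k! = (20)^k / k!.
For k = 13: 20^13/13! = 81920000000000000/6227020800 = 3200000000000/243243.

3200000000000/243243


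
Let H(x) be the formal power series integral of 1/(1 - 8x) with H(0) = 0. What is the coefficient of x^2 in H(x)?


1/(1 - 8x) = sum_{k>=0} 8^k x^k. Integrating termwise with H(0) = 0:
H(x) = sum_{k>=0} 8^k x^(k+1) / (k+1) = sum_{m>=1} 8^(m-1) x^m / m.
For m = 2: 8^1/2 = 8/2 = 4.

4


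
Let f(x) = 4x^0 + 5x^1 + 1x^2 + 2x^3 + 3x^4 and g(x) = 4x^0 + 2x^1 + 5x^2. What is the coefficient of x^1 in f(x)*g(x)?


Cauchy product at x^1:
4*2 + 5*4
= 28

28


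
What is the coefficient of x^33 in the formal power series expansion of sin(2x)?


The Maclaurin series is sin(t) = sum_{k>=0} (-1)^k t^(2k+1) / (2k+1)!, so substituting t = 2x, only odd powers of x are nonzero, with coefficient of x^(2k+1) equal to (-1)^k 2^(2k+1) / (2k+1)!.
Write 33 = 2*16 + 1, giving the coefficient (-1)^16 * 2^33 / 33! = 8589934592/8683317618811886495518194401280000000 = 4/4043484860477916195764296875.

4/4043484860477916195764296875


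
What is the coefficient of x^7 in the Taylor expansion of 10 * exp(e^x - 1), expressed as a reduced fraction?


exp(e^x - 1) = sum_{k>=0} Bell_k x^k / k!, where Bell_k is the k-th Bell number.
So the coefficient of x^7 is 10 * Bell_7 / 7!.
Computing: Bell_7 = 877 and 7! = 5040, giving
10 * 877/5040 = 877/504.

877/504


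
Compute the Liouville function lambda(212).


The Liouville function is lambda(k) = (-1)^Omega(k), where Omega(k) counts the prime factors of k with multiplicity.
Factoring: 212 = 2 * 2 * 53, so Omega(212) = 3.
lambda(212) = (-1)^3 = -1.

-1


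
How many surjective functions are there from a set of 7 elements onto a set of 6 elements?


By inclusion-exclusion on which target elements are missed, the number of surjections from an n-set onto a k-set is
surj(n, k) = sum_{j=0}^{k} (-1)^j C(k, j) (k - j)^n.
Equivalently surj(n, k) = k! * S(n, k), where S(n, k) is the Stirling number of the second kind.
For n = 7, k = 6:
S(7, 6) = 21, so
surj = 6! * 21 = 720 * 21 = 15120.

15120


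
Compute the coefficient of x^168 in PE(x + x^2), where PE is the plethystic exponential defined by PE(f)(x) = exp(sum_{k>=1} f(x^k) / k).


With f(x) = x + x^2, the exponent is sum_{k>=1} (x^k + x^(2k)) / k = -ln(1 - x) - ln(1 - x^2). Exponentiating:
PE(x + x^2) = 1 / ((1 - x)(1 - x^2)).
This is the generating function for partitions of n into parts of size 1 or 2. The number of 2's can be any j in 0..84, and the rest are 1's, so
[x^168] = floor(168/2) + 1 = 85.

85


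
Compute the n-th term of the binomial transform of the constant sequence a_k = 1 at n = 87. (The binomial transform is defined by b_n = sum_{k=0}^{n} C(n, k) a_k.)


With a_k = 1 for all k, b_n = sum_{k=0}^{n} C(n, k) = 2^n by the binomial theorem.
For n = 87: 2^87 = 154742504910672534362390528.

154742504910672534362390528


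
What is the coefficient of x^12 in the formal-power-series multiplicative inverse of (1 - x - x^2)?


Let the inverse be f(x) = sum_{k>=0} a_k x^k. From f(x) * (1 - x - x^2) = 1 and matching coefficients:
 x^0: a_0 = 1.
 x^1: a_1 - a_0 = 0, so a_1 = 1.
 x^k (k >= 2): a_k - a_{k-1} - a_{k-2} = 0, i.e. a_k = a_{k-1} + a_{k-2}.
This is the Fibonacci-type recurrence shifted so that a_0 = a_1 = 1.
Iterating: a_0=1, a_1=1, a_2=2, a_3=3, a_4=5, a_5=8, a_6=13, a_7=21, a_8=34, a_9=55, ...
a_12 = 233.

233


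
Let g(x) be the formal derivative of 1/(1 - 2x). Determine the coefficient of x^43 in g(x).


Differentiate termwise: d/dx sum_{k>=0} 2^k x^k = sum_{k>=1} k 2^k x^(k-1) = sum_{j>=0} (j+1) 2^(j+1) x^j.
Equivalently, d/dx [1/(1 - 2x)] = 2/(1 - 2x)^2.
For j = 43: 44 * 2^44 = 44 * 17592186044416 = 774056185954304.

774056185954304


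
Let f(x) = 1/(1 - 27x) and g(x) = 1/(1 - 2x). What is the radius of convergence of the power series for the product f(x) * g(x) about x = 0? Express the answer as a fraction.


The radius of 1/(1 - 27x) is 1/27 (nearest singularity at x = 1/27), and the radius of 1/(1 - 2x) is 1/2.
The product f(x)*g(x) = 1/((1 - 27x)(1 - 2x)) has singularities at both 1/27 and 1/2, so its radius of convergence is the distance to the nearest one:
min(1/27, 1/2) = 1/27.

1/27


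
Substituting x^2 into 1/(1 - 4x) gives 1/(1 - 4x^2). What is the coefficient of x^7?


Since 1/(1 - 4x^2) only has even powers of x,
the coefficient of x^7 (odd) is 0.

0


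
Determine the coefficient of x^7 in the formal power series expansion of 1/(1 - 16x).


The geometric series identity gives 1/(1 - c x) = sum_{k>=0} c^k x^k, so the coefficient of x^k is c^k.
Here c = 16 and k = 7.
Computing: 16^7 = 268435456

268435456


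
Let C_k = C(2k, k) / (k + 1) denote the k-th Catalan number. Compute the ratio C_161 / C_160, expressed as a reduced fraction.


Using C_k = (2k)! / (k! (k+1)!), the ratio C_{k+1}/C_k simplifies to
C_{k+1}/C_k = [(2k+2)! / ((k+1)! (k+2)!)] * [k! (k+1)! / (2k)!]
 = (2k+2)(2k+1) / ((k+1)(k+2)) = 2(2k+1) / (k+2).
For k = 160: 2(2*160 + 1) / (160 + 2) = 642/162 = 107/27.

107/27


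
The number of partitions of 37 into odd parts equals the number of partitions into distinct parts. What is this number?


Computing partitions of 37 into odd parts (1, 3, 5, ...):
Using the generating function prod_{k>=0} 1/(1-x^(2k+1)),
the count is 760

760


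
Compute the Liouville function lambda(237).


The Liouville function is lambda(k) = (-1)^Omega(k), where Omega(k) counts the prime factors of k with multiplicity.
Factoring: 237 = 3 * 79, so Omega(237) = 2.
lambda(237) = (-1)^2 = 1.

1


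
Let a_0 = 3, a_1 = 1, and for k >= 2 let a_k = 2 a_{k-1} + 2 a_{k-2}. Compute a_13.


Iterating the recurrence forward:
a_0 = 3
a_1 = 1
a_2 = 2*1 + 2*3 = 8
a_3 = 2*8 + 2*1 = 18
a_4 = 2*18 + 2*8 = 52
a_5 = 2*52 + 2*18 = 140
a_6 = 2*140 + 2*52 = 384
a_7 = 2*384 + 2*140 = 1048
a_8 = 2*1048 + 2*384 = 2864
a_9 = 2*2864 + 2*1048 = 7824
a_10 = 2*7824 + 2*2864 = 21376
a_11 = 2*21376 + 2*7824 = 58400
a_12 = 2*58400 + 2*21376 = 159552
a_13 = 2*159552 + 2*58400 = 435904
So a_13 = 435904.

435904


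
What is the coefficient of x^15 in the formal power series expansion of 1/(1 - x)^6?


The negative binomial / multiset identity is
1/(1 - x)^r = sum_{k>=0} C(k + r - 1, r - 1) x^k.
Here r = 6 and k = 15, so the coefficient is
C(15 + 5, 5) = C(20, 5)
= 15504

15504


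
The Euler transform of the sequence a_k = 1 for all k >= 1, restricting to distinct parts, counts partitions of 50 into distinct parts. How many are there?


Partitions of 50 into distinct parts can be computed via generating function.
Product (1+x)(1+x^2)(1+x^3)...
The coefficient of x^50 = 3658

3658


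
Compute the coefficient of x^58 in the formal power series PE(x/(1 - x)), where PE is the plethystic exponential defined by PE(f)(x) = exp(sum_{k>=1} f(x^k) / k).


For f(x) = x/(1 - x) we have
sum_{k>=1} f(x^k) / k = sum_{k>=1} (1/k) * x^k / (1 - x^k) = sum_{k, m >= 1} x^(k m) / k,
which after exponentiating simplifies to
PE(x/(1 - x)) = prod_{k>=1} 1 / (1 - x^k).
This is the generating function for the partition function p(n), so the coefficient of x^58 is p(58).
Computing p(58) by dynamic programming over parts 1, 2, ..., 58: p(58) = 715220.

715220


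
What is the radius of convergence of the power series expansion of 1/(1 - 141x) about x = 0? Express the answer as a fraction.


Expanding 1/(1 - 141x) = sum_{k>=0} 141^k x^k, the series converges when |141x| < 1, i.e., |x| < 1/141.
So the radius of convergence is 1/141 = 1/141.

1/141


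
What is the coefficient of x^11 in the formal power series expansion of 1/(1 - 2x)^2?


The general identity 1/(1 - c x)^r = sum_{k>=0} c^k C(k + r - 1, r - 1) x^k follows by substituting y = c x into 1/(1 - y)^r = sum_{k>=0} C(k + r - 1, r - 1) y^k.
For c = 2, r = 2, k = 11:
2^11 * C(12, 1) = 2048 * 12 = 24576.

24576


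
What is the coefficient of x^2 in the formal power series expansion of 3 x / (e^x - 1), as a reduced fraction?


The exponential generating function for Bernoulli numbers is
x / (e^x - 1) = sum_{k>=0} B_k x^k / k!.
So the coefficient of x^2 in 3 x / (e^x - 1) is 3 B_2 / 2!.
Computing: B_2 = 1/6, 2! = 2, giving
3 * 1/6 / 2 = 1/4.

1/4


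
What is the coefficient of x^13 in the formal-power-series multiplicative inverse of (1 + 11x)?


The inverse is 1/(1 + 11x). Apply the geometric identity 1/(1 - y) = sum_{k>=0} y^k with y = -11x:
1/(1 + 11x) = sum_{k>=0} (-11)^k x^k.
So the coefficient of x^13 is (-11)^13 = -34522712143931.

-34522712143931


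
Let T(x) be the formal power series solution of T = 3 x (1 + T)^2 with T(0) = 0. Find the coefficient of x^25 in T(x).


Apply the Lagrange inversion formula: if T = 3 x * phi(T) with phi(t) = (1 + t)^2, then [x^n] T = 3^n * (1/n) [t^(n-1)] phi(t)^n = 3^n * (1/n) [t^(n-1)] (1 + t)^(2n) = 3^n * (1/n) C(2n, n-1).
Using the identity C(2n, n-1) = C(2n, n) * n / (n+1), the unscaled factor equals C(2n, n) / (n+1) = C_n, the n-th Catalan number.
For n = 25: C_25 = C(50, 25) / 26 = 126410606437752/26 = 4861946401452.
With the 3^25 = 847288609443 factor, the coefficient is 847288609443 * 4861946401452 = 4119471805672662916111236.

4119471805672662916111236


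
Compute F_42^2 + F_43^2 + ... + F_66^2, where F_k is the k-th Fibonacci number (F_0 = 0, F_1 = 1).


There is a standard identity sum_{k=0}^{N} F_k^2 = F_N * F_{N+1} (proved inductively from the telescoping relation F_k^2 = F_k F_{k+1} - F_{k-1} F_k). Then
sum_{k=42}^{66} F_k^2 = F_66 F_67 - F_41 F_42.
Computing: F_66 = 27777890035288, F_67 = 44945570212853, F_41 = 165580141, F_42 = 267914296.
Sum = 27777890035288 * 44945570212853 - 165580141 * 267914296 = 1248493106901585214933560928.

1248493106901585214933560928


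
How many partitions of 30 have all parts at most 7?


Using the generating function (1-x)^(-1)(1-x^2)^(-1)...(1-x^7)^(-1),
the coefficient of x^30 counts these restricted partitions.
Result = 1824

1824


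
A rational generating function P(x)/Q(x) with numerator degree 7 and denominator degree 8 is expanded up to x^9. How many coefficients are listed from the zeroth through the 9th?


Expanding up to x^9 gives the coefficients for x^0, x^1, ..., x^9.
That is 9 + 1 = 10 coefficients in total.

10


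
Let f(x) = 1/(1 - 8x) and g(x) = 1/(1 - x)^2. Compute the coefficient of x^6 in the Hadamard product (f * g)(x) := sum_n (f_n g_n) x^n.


f has coefficients f_k = 8^k. For g = 1/(1 - x)^2 the coefficient is g_k = C(k + 1, 1) = k + 1. The Hadamard coefficient is (f * g)_k = 8^k * (k + 1).
For k = 6: 8^6 * 7 = 262144 * 7 = 1835008.

1835008


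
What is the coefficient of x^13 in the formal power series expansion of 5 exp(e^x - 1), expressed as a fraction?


exp(e^x - 1) is the exponential generating function for the Bell numbers Bell_k: exp(e^x - 1) = sum_{k>=0} Bell_k x^k / k!.
So the coefficient of x^13 in 5 exp(e^x - 1) is 5 Bell_13 / 13!.
Computing: Bell_13 = 27644437 and 13! = 6227020800, giving
5 * 27644437/6227020800 = 27644437/1245404160.

27644437/1245404160


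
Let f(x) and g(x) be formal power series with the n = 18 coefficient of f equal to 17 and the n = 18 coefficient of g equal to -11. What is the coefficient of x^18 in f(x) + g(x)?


Addition of formal power series is termwise.
The coefficient of x^18 in f + g = 17 + -11
= 6

6


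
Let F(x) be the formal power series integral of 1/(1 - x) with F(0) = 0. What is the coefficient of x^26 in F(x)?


1/(1 - x) = sum_{k>=0} x^k. Integrating termwise and using F(0) = 0 gives
F(x) = sum_{k>=0} x^(k+1) / (k+1) = sum_{m>=1} x^m / m = -ln(1 - x).
So the coefficient of x^26 is 1/26 = 1/26.

1/26


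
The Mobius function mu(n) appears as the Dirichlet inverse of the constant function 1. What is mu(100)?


100 has a squared prime factor, so mu(100) = 0.
Factorization reveals a repeated prime.

0


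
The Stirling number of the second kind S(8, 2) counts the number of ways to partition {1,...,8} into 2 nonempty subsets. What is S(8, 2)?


Using the explicit formula S(n,k) = (1/k!) sum_{j=0}^{k} (-1)^(k-j) C(k,j) j^n:
S(8, 2) = 127
Equivalently, S(n,k) is n! times the coefficient of x^n in the EGF (e^x - 1)^k / k!.

127


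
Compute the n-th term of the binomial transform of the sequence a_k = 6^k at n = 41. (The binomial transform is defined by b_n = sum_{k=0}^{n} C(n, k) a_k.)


With a_k = 6^k, b_n = sum_{k=0}^{n} C(n, k) 6^k = (1 + 6)^n by the binomial theorem.
For n = 41: (1 + 6)^41 = 7^41 = 44567640326363195900190045974568007.

44567640326363195900190045974568007


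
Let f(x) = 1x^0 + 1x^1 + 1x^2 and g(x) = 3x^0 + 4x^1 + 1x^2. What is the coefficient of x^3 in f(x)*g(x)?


Cauchy product at x^3:
1*1 + 1*4
= 5

5


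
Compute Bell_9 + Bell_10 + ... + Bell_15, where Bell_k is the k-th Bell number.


Recall Bell_k counts set partitions of a k-set (with Bell_0 = 1 by convention).
Bell_9 through Bell_15: 21147, 115975, 678570, 4213597, 27644437, 190899322, 1382958545
Sum = 21147 + 115975 + 678570 + 4213597 + 27644437 + 190899322 + 1382958545 = 1606531593.

1606531593


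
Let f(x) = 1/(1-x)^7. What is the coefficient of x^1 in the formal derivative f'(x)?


Differentiate: d/dx [ 1/(1-x)^r ] = r / (1-x)^(r+1).
Here r = 7, so f'(x) = 7 / (1-x)^8.
The expansion of 1/(1-x)^(r+1) has coefficient of x^n equal to C(n+r, r).
So the coefficient of x^1 in f'(x) is
7 * C(8, 7) = 7 * 8 = 56

56


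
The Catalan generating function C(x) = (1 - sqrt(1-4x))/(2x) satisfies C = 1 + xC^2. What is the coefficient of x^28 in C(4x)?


Substituting x -> 4x scales the n-th coefficient by 4^n, so [x^28] C(4x) = 4^28 * C_28.
C_28 = C(2*28, 28)/(29) = 7648690600760440/29 = 263747951750360.
So 4^28 * 263747951750360 = 72057594037927936 * 263747951750360 = 19005042835562445667958742056960.

19005042835562445667958742056960


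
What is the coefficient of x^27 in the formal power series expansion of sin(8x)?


The Maclaurin series is sin(t) = sum_{k>=0} (-1)^k t^(2k+1) / (2k+1)!, so substituting t = 8x, only odd powers of x are nonzero, with coefficient of x^(2k+1) equal to (-1)^k 8^(2k+1) / (2k+1)!.
Write 27 = 2*13 + 1, giving the coefficient (-1)^13 * 8^27 / 27! = -2417851639229258349412352/10888869450418352160768000000 = -288230376151711744/1298054391195577640625.

-288230376151711744/1298054391195577640625


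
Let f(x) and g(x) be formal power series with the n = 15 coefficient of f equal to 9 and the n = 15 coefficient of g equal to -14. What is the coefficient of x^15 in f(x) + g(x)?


Addition of formal power series is termwise.
The coefficient of x^15 in f + g = 9 + -14
= -5

-5


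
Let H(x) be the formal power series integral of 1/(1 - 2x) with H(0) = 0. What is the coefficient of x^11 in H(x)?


1/(1 - 2x) = sum_{k>=0} 2^k x^k. Integrating termwise with H(0) = 0:
H(x) = sum_{k>=0} 2^k x^(k+1) / (k+1) = sum_{m>=1} 2^(m-1) x^m / m.
For m = 11: 2^10/11 = 1024/11 = 1024/11.

1024/11


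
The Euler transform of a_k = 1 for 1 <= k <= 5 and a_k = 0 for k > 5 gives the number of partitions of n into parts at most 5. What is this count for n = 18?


Partitions of 18 into parts at most 5:
Using generating function (1-x)^(-1)(1-x^2)^(-1)...(1-x^5)^(-1),
the coefficient of x^18 = 141

141


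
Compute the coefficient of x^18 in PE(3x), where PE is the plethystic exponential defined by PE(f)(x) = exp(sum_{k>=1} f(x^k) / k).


With f(x) = 3x, the exponent is sum_{k>=1} 3 x^k / k = 3 * (-ln(1 - x)). Exponentiating:
PE(3x) = exp(-3 ln(1 - x)) = 1/(1 - x)^3.
By the negative binomial expansion, [x^n] 1/(1 - x)^3 = C(n + 2, 2).
For n = 18: C(20, 2) = 190.

190


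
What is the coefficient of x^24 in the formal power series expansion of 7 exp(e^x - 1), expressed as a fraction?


exp(e^x - 1) is the exponential generating function for the Bell numbers Bell_k: exp(e^x - 1) = sum_{k>=0} Bell_k x^k / k!.
So the coefficient of x^24 in 7 exp(e^x - 1) is 7 Bell_24 / 24!.
Computing: Bell_24 = 445958869294805289 and 24! = 620448401733239439360000, giving
7 * 445958869294805289/620448401733239439360000 = 148652956431601763/29545161987297116160000.

148652956431601763/29545161987297116160000


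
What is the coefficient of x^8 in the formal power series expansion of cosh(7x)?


The Maclaurin series is cosh(t) = sum_{m>=0} t^(2m) / (2m)!, so substituting t = 7x, only even powers of x are nonzero, with coefficient of x^(2m) equal to 7^(2m) / (2m)!.
For x^8 the coefficient is 7^8/8! = 5764801/40320 = 823543/5760.

823543/5760


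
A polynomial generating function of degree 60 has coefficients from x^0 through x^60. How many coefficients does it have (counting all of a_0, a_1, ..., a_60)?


A polynomial of degree 60 takes the form a_0 + a_1 x + ... + a_60 x^60.
The number of coefficients is 60 + 1 = 61.

61


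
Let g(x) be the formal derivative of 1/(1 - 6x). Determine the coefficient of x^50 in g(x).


Differentiate termwise: d/dx sum_{k>=0} 6^k x^k = sum_{k>=1} k 6^k x^(k-1) = sum_{j>=0} (j+1) 6^(j+1) x^j.
Equivalently, d/dx [1/(1 - 6x)] = 6/(1 - 6x)^2.
For j = 50: 51 * 6^51 = 51 * 4849687664788584363858837602739217760256 = 247334070904217802556800717739700105773056.

247334070904217802556800717739700105773056


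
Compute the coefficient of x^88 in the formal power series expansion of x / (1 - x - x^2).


Let f(x) = sum_{k>=0} a_k x^k. Multiplying f(x) * (1 - x - x^2) = x and matching coefficients gives a_0 = 0, a_1 = 1, and a_k = a_{k-1} + a_{k-2} for k >= 2. These are the Fibonacci numbers F_k.
Iterating from F_0 = 0, F_1 = 1:
F_0=0, F_1=1, F_2=1, F_3=2, F_4=3, F_5=5, F_6=8, F_7=13, F_8=21, F_9=34, ...
F_88 = 1100087778366101931.

1100087778366101931


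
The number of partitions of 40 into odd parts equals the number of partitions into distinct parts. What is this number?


Computing partitions of 40 into odd parts (1, 3, 5, ...):
Using the generating function prod_{k>=0} 1/(1-x^(2k+1)),
the count is 1113

1113


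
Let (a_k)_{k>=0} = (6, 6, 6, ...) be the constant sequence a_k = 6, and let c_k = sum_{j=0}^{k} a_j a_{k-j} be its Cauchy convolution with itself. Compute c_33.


Since a_j = 6 for all j >= 0, the convolution sum becomes
c_k = sum_{j=0}^{k} 6 * 6 = 36 * (k + 1).
Equivalently, the generating function of (a_k) is 6/(1 - x) and its square is 36/(1 - x)^2 = sum_{k>=0} 36(k + 1) x^k.
For k = 33: 36 * 34 = 1224.

1224


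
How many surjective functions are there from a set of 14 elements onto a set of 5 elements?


By inclusion-exclusion on which target elements are missed, the number of surjections from an n-set onto a k-set is
surj(n, k) = sum_{j=0}^{k} (-1)^j C(k, j) (k - j)^n.
Equivalently surj(n, k) = k! * S(n, k), where S(n, k) is the Stirling number of the second kind.
For n = 14, k = 5:
S(14, 5) = 40075035, so
surj = 5! * 40075035 = 120 * 40075035 = 4809004200.

4809004200


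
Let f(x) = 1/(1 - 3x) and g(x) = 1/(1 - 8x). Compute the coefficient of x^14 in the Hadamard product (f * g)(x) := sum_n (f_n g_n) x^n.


f has coefficients f_k = 3^k and g has coefficients g_k = 8^k, so the Hadamard product has coefficient (f*g)_k = 3^k * 8^k = 24^k.
For k = 14: 24^14 = 21035720123168587776.

21035720123168587776


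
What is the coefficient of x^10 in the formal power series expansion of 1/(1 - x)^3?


The expansion 1/(1 - x)^r = sum_{k>=0} C(k + r - 1, r - 1) x^k follows from the multiset / negative-binomial theorem (or from repeated differentiation of the geometric series).
For r = 3 and k = 10:
C(12, 2) = 479001600 / (2 * 3628800) = 66.

66


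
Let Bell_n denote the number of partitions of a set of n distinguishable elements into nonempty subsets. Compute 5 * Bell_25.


Bell_25 can be computed from the Bell triangle or from Dobinski's identity Bell_n = (1/e) * sum_{k>=0} k^n / k!.
Computing Bell_25 = 4638590332229999353.
Then 5 * 4638590332229999353 = 23192951661149996765.

23192951661149996765


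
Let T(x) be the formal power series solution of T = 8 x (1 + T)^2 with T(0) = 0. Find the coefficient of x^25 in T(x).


Apply the Lagrange inversion formula: if T = 8 x * phi(T) with phi(t) = (1 + t)^2, then [x^n] T = 8^n * (1/n) [t^(n-1)] phi(t)^n = 8^n * (1/n) [t^(n-1)] (1 + t)^(2n) = 8^n * (1/n) C(2n, n-1).
Using the identity C(2n, n-1) = C(2n, n) * n / (n+1), the unscaled factor equals C(2n, n) / (n+1) = C_n, the n-th Catalan number.
For n = 25: C_25 = C(50, 25) / 26 = 126410606437752/26 = 4861946401452.
With the 8^25 = 37778931862957161709568 factor, the coefficient is 37778931862957161709568 * 4861946401452 = 183679141821804874793065781957492736.

183679141821804874793065781957492736


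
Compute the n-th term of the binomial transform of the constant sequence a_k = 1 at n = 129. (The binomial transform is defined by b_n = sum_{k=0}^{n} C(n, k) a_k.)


With a_k = 1 for all k, b_n = sum_{k=0}^{n} C(n, k) = 2^n by the binomial theorem.
For n = 129: 2^129 = 680564733841876926926749214863536422912.

680564733841876926926749214863536422912


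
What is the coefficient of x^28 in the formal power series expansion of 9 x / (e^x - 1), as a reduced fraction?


The exponential generating function for Bernoulli numbers is
x / (e^x - 1) = sum_{k>=0} B_k x^k / k!.
So the coefficient of x^28 in 9 x / (e^x - 1) is 9 B_28 / 28!.
Computing: B_28 = -23749461029/870, 28! = 304888344611713860501504000000, giving
9 * -23749461029/870 / 304888344611713860501504000000 = -3392780147/4210362854161762835496960000000.

-3392780147/4210362854161762835496960000000


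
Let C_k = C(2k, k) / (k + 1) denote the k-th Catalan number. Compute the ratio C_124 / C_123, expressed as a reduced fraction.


Using C_k = (2k)! / (k! (k+1)!), the ratio C_{k+1}/C_k simplifies to
C_{k+1}/C_k = [(2k+2)! / ((k+1)! (k+2)!)] * [k! (k+1)! / (2k)!]
 = (2k+2)(2k+1) / ((k+1)(k+2)) = 2(2k+1) / (k+2).
For k = 123: 2(2*123 + 1) / (123 + 2) = 494/125 = 494/125.

494/125


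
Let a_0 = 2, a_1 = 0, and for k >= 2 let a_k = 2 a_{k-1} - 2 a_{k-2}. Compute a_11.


Iterating the recurrence forward:
a_0 = 2
a_1 = 0
a_2 = 2*0 - 2*2 = -4
a_3 = 2*-4 - 2*0 = -8
a_4 = 2*-8 - 2*-4 = -8
a_5 = 2*-8 - 2*-8 = 0
a_6 = 2*0 - 2*-8 = 16
a_7 = 2*16 - 2*0 = 32
a_8 = 2*32 - 2*16 = 32
a_9 = 2*32 - 2*32 = 0
a_10 = 2*0 - 2*32 = -64
a_11 = 2*-64 - 2*0 = -128
So a_11 = -128.

-128


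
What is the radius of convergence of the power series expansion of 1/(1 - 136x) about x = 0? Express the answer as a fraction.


Expanding 1/(1 - 136x) = sum_{k>=0} 136^k x^k, the series converges when |136x| < 1, i.e., |x| < 1/136.
So the radius of convergence is 1/136 = 1/136.

1/136


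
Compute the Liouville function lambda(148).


The Liouville function is lambda(k) = (-1)^Omega(k), where Omega(k) counts the prime factors of k with multiplicity.
Factoring: 148 = 2 * 2 * 37, so Omega(148) = 3.
lambda(148) = (-1)^3 = -1.

-1


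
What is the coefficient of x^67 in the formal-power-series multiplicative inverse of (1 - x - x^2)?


Let the inverse be f(x) = sum_{k>=0} a_k x^k. From f(x) * (1 - x - x^2) = 1 and matching coefficients:
 x^0: a_0 = 1.
 x^1: a_1 - a_0 = 0, so a_1 = 1.
 x^k (k >= 2): a_k - a_{k-1} - a_{k-2} = 0, i.e. a_k = a_{k-1} + a_{k-2}.
This is the Fibonacci-type recurrence shifted so that a_0 = a_1 = 1.
Iterating: a_0=1, a_1=1, a_2=2, a_3=3, a_4=5, a_5=8, a_6=13, a_7=21, a_8=34, a_9=55, ...
a_67 = 72723460248141.

72723460248141


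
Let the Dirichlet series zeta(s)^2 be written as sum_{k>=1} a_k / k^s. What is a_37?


The Dirichlet convolution of the constant function 1 with itself gives (1 * 1)(k) = sum_{d | k} 1 = d(k), the number of positive divisors of k.
Since zeta(s) = sum_{k>=1} 1/k^s, we have zeta(s)^2 = sum_{k>=1} d(k)/k^s, so a_k = d(k).
For k = 37: the divisors are 1, 37.
Count = 2.

2


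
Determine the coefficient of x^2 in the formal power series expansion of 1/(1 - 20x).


The geometric series identity gives 1/(1 - c x) = sum_{k>=0} c^k x^k, so the coefficient of x^k is c^k.
Here c = 20 and k = 2.
Computing: 20^2 = 400

400


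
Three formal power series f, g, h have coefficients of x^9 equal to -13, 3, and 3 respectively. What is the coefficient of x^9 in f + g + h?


Series addition is componentwise:
-13 + 3 + 3
= -7

-7


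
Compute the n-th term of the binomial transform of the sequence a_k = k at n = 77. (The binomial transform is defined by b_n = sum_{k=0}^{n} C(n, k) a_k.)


With a_k = k, b_n = sum_{k=0}^{n} C(n, k) k. Using k * C(n, k) = n * C(n-1, k-1) gives b_n = n * sum_{k>=1} C(n-1, k-1) = n * 2^(n-1).
For n = 77: 77 * 2^76 = 77 * 75557863725914323419136 = 5817955506895402903273472.

5817955506895402903273472


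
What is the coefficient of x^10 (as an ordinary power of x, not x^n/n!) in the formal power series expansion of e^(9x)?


The exponential series is e^y = sum_{k>=0} y^k / k!. Substituting y = 9x gives
e^(9x) = sum_{k>=0} 9^k x^k / k!.
So the coefficient of x^n is a^n/n! with a = 9, n = 10:
9^10 / 10! = 3486784401/3628800 = 43046721/44800

43046721/44800


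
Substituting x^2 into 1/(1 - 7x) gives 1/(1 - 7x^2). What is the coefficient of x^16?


The coefficient of x^(2m) in 1/(1 - 7x^2) is 7^m.
With n = 16 = 2*8, the coefficient is 7^8 = 5764801.

5764801


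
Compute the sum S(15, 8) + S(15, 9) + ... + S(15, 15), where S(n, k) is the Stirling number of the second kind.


By definition, S(n, k) counts partitions of an n-set into exactly k nonempty blocks.
Computing row n = 15 for k = 8..15:
S(15, k): 216627840, 67128490, 12662650, 1479478, 106470, 4550, 105, 1
Sum = 298009584.

298009584


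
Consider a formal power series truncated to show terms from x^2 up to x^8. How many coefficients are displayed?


From x^2 to x^8 inclusive, the count is 8 - 2 + 1 = 7.

7


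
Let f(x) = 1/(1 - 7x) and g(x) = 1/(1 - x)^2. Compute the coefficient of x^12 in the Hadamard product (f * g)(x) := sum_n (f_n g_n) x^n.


f has coefficients f_k = 7^k. For g = 1/(1 - x)^2 the coefficient is g_k = C(k + 1, 1) = k + 1. The Hadamard coefficient is (f * g)_k = 7^k * (k + 1).
For k = 12: 7^12 * 13 = 13841287201 * 13 = 179936733613.

179936733613


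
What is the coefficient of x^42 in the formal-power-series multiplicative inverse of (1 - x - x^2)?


Let the inverse be f(x) = sum_{k>=0} a_k x^k. From f(x) * (1 - x - x^2) = 1 and matching coefficients:
 x^0: a_0 = 1.
 x^1: a_1 - a_0 = 0, so a_1 = 1.
 x^k (k >= 2): a_k - a_{k-1} - a_{k-2} = 0, i.e. a_k = a_{k-1} + a_{k-2}.
This is the Fibonacci-type recurrence shifted so that a_0 = a_1 = 1.
Iterating: a_0=1, a_1=1, a_2=2, a_3=3, a_4=5, a_5=8, a_6=13, a_7=21, a_8=34, a_9=55, ...
a_42 = 433494437.

433494437


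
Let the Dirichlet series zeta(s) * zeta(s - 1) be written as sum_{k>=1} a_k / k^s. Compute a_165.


Convolution gives a_k = sum_{d | k} d * 1 = sum_{d | k} d = sigma(k), the sum of positive divisors of k.
For k = 165, the divisors are 1, 3, 5, 11, 15, 33, 55, 165, so
sigma(165) = 1 + 3 + 5 + 11 + 15 + 33 + 55 + 165 = 288.

288


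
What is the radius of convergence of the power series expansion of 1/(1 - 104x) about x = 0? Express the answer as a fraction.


Expanding 1/(1 - 104x) = sum_{k>=0} 104^k x^k, the series converges when |104x| < 1, i.e., |x| < 1/104.
So the radius of convergence is 1/104 = 1/104.

1/104


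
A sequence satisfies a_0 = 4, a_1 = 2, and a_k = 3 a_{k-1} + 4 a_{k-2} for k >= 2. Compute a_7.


The characteristic equation is t^2 - 3 t - 4 = 0, with roots r_1 = 4 and r_2 = -1 (so c_1 = r_1 + r_2, c_2 = -r_1 r_2 as required).
One can use the closed form a_n = A r_1^n + B r_2^n, but direct iteration is more reliable:
a_0 = 4, a_1 = 2, a_2 = 22, a_3 = 74, a_4 = 310, a_5 = 1226, a_6 = 4918, a_7 = 19658.
So a_7 = 19658.

19658
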